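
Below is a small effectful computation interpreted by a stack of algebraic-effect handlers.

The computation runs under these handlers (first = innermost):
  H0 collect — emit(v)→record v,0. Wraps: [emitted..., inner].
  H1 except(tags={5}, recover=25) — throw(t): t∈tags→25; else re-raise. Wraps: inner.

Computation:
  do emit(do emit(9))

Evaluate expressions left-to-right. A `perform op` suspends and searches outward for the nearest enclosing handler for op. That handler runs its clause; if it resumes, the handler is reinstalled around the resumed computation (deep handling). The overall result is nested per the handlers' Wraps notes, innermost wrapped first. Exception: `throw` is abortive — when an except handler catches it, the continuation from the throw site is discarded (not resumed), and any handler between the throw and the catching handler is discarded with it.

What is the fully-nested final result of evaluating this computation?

Step-by-step:
emit(9) @ H0 ⇒ out+=9
emit(0) @ H0 ⇒ out+=0
H0 returns [9, 0, 0]
H1 returns [9, 0, 0]
= [9, 0, 0]

Answer: [9, 0, 0]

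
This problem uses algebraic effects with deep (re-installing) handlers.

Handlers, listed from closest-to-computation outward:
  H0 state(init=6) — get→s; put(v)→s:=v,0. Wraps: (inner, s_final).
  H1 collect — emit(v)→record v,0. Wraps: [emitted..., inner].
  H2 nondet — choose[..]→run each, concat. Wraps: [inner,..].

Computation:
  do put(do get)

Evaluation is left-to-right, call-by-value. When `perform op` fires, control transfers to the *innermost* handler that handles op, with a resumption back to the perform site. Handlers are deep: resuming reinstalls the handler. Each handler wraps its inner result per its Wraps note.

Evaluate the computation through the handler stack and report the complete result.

Evaluation trace:
get @ H0 ⇒ 6
put(6) @ H0 ⇒ s:=6
H0 returns (0, 6)
H1 returns [(0, 6)]
H2 returns [[(0, 6)]]
= [[(0, 6)]]

Answer: [[(0, 6)]]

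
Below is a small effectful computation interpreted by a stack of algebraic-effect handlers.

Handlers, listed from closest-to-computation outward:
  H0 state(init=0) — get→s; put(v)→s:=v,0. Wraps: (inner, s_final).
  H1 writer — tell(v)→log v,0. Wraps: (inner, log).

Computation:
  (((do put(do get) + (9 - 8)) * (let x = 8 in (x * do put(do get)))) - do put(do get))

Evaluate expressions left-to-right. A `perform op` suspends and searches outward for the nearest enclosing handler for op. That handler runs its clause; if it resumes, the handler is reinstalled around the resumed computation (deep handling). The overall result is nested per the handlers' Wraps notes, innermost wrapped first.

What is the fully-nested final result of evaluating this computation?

Answer: ((0, 0), ())

Step-by-step:
get @ H0 ⇒ 0
put(0) @ H0 ⇒ s:=0
get @ H0 ⇒ 0
put(0) @ H0 ⇒ s:=0
get @ H0 ⇒ 0
put(0) @ H0 ⇒ s:=0
H0 returns (0, 0)
H1 returns ((0, 0), ())
= ((0, 0), ())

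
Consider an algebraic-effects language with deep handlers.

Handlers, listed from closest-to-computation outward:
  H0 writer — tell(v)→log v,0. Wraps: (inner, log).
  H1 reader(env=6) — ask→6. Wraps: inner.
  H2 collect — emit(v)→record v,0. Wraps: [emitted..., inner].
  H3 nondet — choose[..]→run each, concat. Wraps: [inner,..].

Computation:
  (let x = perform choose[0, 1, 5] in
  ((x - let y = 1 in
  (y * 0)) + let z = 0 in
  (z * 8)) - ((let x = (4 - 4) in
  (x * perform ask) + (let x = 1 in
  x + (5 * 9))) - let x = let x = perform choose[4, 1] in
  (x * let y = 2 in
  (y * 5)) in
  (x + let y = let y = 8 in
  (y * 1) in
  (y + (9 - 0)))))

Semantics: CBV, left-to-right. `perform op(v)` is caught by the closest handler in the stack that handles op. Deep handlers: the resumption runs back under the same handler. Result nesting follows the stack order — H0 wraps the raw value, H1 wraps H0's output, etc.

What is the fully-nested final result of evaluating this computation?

Answer: [[(11, ())], [(-19, ())], [(12, ())], [(-18, ())], [(16, ())], [(-14, ())]]

Evaluation trace:
choose[0, 1, 5] @ H3
  branch[0] choose=0:
    ask @ H1 ⇒ 6
    choose[4, 1] @ H3
      branch[0] choose=4:
        H0 returns (11, ())
        H1 returns (11, ())
        H2 returns [(11, ())]
        H3 returns [[(11, ())]]
      branch[1] choose=1:
        H0 returns (-19, ())
        H1 returns (-19, ())
        H2 returns [(-19, ())]
        H3 returns [[(-19, ())]]
  branch[1] choose=1:
    ask @ H1 ⇒ 6
    choose[4, 1] @ H3
      branch[0] choose=4:
        H0 returns (12, ())
        H1 returns (12, ())
        H2 returns [(12, ())]
        H3 returns [[(12, ())]]
      branch[1] choose=1:
        H0 returns (-18, ())
        H1 returns (-18, ())
        H2 returns [(-18, ())]
        H3 returns [[(-18, ())]]
  branch[2] choose=5:
    ask @ H1 ⇒ 6
    choose[4, 1] @ H3
      branch[0] choose=4:
        H0 returns (16, ())
        H1 returns (16, ())
        H2 returns [(16, ())]
        H3 returns [[(16, ())]]
      branch[1] choose=1:
        H0 returns (-14, ())
        H1 returns (-14, ())
        H2 returns [(-14, ())]
        H3 returns [[(-14, ())]]
= [[(11, ())], [(-19, ())], [(12, ())], [(-18, ())], [(16, ())], [(-14, ())]]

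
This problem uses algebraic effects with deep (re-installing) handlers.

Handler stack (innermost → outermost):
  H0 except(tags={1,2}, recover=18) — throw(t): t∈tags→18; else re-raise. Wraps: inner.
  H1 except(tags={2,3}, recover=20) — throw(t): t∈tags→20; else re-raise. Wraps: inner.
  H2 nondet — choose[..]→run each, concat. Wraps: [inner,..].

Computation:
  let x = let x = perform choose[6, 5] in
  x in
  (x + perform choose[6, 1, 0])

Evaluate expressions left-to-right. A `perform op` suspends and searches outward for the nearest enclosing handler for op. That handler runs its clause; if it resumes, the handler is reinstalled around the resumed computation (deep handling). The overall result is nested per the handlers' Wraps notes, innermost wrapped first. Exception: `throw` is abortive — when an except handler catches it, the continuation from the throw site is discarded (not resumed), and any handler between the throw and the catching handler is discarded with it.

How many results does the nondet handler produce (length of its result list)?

Working:
choose[6, 5] @ H2
  branch[0] choose=6:
    choose[6, 1, 0] @ H2
      branch[0] choose=6:
        H0 returns 12
        H1 returns 12
        H2 returns [12]
      branch[1] choose=1:
        H0 returns 7
        H1 returns 7
        H2 returns [7]
      branch[2] choose=0:
        H0 returns 6
        H1 returns 6
        H2 returns [6]
  branch[1] choose=5:
    choose[6, 1, 0] @ H2
      branch[0] choose=6:
        H0 returns 11
        H1 returns 11
        H2 returns [11]
      branch[1] choose=1:
        H0 returns 6
        H1 returns 6
        H2 returns [6]
      branch[2] choose=0:
        H0 returns 5
        H1 returns 5
        H2 returns [5]
= [12, 7, 6, 11, 6, 5]

Answer: 6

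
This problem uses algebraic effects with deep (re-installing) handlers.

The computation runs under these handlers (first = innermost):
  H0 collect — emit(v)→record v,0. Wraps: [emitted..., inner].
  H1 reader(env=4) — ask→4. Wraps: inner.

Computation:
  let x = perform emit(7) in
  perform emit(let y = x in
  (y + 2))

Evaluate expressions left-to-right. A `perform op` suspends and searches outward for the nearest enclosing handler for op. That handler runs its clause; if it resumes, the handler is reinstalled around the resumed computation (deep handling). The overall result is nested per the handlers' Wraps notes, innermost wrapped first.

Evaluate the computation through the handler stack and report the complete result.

Step-by-step:
emit(7) @ H0 ⇒ out+=7
emit(2) @ H0 ⇒ out+=2
H0 returns [7, 2, 0]
H1 returns [7, 2, 0]
= [7, 2, 0]

Answer: [7, 2, 0]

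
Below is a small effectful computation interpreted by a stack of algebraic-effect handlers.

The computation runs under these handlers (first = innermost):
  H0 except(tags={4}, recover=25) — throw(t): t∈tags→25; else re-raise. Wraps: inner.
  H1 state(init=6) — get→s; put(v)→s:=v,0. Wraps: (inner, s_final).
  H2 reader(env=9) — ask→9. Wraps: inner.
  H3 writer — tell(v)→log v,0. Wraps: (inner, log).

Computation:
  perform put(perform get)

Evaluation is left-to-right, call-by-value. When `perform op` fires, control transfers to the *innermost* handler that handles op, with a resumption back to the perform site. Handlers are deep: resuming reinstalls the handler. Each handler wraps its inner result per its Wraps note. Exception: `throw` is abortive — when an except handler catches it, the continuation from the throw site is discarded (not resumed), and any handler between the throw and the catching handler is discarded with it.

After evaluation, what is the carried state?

Answer: 6

Working:
get @ H1 ⇒ 6
put(6) @ H1 ⇒ s:=6
H0 returns 0
H1 returns (0, 6)
H2 returns (0, 6)
H3 returns ((0, 6), ())
= ((0, 6), ())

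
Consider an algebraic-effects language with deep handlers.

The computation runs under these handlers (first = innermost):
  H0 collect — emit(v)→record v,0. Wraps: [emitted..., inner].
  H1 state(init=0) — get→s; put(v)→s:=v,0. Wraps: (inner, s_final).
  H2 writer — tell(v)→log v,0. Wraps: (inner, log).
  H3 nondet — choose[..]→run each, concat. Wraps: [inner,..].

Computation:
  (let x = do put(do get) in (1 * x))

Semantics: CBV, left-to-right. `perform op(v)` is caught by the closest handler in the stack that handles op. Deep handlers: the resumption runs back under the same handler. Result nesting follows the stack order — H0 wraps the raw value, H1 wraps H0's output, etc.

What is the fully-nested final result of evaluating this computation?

Answer: [(([0], 0), ())]

Step-by-step:
get @ H1 ⇒ 0
put(0) @ H1 ⇒ s:=0
H0 returns [0]
H1 returns ([0], 0)
H2 returns (([0], 0), ())
H3 returns [(([0], 0), ())]
= [(([0], 0), ())]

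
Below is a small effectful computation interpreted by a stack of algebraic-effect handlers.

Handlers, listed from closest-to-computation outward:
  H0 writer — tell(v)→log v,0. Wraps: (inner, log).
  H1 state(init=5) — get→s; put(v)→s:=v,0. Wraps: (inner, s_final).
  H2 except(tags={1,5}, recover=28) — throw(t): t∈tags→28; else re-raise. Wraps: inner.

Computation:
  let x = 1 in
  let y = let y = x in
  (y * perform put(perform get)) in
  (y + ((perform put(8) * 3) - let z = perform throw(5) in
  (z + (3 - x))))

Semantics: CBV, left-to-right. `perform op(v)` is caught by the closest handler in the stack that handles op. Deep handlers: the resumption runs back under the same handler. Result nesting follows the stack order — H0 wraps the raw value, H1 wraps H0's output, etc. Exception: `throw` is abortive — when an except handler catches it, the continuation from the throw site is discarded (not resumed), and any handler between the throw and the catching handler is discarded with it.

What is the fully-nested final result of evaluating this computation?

Answer: 28

Evaluation trace:
get @ H1 ⇒ 5
put(5) @ H1 ⇒ s:=5
put(8) @ H1 ⇒ s:=8
throw(5) @ H2 caught ⇒ 28
= 28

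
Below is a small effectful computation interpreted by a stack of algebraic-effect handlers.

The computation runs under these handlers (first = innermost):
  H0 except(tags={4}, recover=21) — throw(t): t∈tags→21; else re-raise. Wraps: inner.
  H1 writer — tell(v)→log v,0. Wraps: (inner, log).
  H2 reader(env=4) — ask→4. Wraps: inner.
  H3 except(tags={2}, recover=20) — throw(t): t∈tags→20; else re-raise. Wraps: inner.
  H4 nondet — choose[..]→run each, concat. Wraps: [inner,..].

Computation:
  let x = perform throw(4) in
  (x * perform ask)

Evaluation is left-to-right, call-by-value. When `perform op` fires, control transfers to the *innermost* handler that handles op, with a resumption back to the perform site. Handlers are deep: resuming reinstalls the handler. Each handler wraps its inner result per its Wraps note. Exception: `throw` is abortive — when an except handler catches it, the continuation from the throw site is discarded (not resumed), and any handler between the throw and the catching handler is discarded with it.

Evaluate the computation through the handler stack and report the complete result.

Working:
throw(4) @ H0 caught ⇒ 21
H1 returns (21, ())
H2 returns (21, ())
H3 returns (21, ())
H4 returns [(21, ())]
= [(21, ())]

Answer: [(21, ())]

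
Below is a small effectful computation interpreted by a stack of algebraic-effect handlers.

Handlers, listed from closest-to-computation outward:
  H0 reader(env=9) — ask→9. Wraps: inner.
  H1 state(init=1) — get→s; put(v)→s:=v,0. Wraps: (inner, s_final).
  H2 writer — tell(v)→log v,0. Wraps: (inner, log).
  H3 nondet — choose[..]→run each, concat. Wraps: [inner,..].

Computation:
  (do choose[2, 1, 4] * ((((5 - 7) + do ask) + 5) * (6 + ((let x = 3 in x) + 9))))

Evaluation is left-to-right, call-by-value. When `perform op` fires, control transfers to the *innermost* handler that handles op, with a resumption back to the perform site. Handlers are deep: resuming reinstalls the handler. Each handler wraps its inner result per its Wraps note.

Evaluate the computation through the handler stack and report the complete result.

Answer: [((432, 1), ()), ((216, 1), ()), ((864, 1), ())]

Working:
choose[2, 1, 4] @ H3
  branch[0] choose=2:
    ask @ H0 ⇒ 9
    H0 returns 432
    H1 returns (432, 1)
    H2 returns ((432, 1), ())
    H3 returns [((432, 1), ())]
  branch[1] choose=1:
    ask @ H0 ⇒ 9
    H0 returns 216
    H1 returns (216, 1)
    H2 returns ((216, 1), ())
    H3 returns [((216, 1), ())]
  branch[2] choose=4:
    ask @ H0 ⇒ 9
    H0 returns 864
    H1 returns (864, 1)
    H2 returns ((864, 1), ())
    H3 returns [((864, 1), ())]
= [((432, 1), ()), ((216, 1), ()), ((864, 1), ())]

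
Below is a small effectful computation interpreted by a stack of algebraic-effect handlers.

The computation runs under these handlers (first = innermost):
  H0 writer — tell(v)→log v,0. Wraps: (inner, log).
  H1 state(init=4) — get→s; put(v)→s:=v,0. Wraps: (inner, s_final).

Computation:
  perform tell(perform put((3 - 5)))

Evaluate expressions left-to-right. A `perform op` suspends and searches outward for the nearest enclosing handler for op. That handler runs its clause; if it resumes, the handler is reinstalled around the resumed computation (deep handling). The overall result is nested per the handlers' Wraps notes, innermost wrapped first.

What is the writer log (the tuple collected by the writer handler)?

Evaluation trace:
put(-2) @ H1 ⇒ s:=-2
tell(0) @ H0 ⇒ log+=0
H0 returns (0, (0))
H1 returns ((0, (0)), -2)
= ((0, (0)), -2)

Answer: (0)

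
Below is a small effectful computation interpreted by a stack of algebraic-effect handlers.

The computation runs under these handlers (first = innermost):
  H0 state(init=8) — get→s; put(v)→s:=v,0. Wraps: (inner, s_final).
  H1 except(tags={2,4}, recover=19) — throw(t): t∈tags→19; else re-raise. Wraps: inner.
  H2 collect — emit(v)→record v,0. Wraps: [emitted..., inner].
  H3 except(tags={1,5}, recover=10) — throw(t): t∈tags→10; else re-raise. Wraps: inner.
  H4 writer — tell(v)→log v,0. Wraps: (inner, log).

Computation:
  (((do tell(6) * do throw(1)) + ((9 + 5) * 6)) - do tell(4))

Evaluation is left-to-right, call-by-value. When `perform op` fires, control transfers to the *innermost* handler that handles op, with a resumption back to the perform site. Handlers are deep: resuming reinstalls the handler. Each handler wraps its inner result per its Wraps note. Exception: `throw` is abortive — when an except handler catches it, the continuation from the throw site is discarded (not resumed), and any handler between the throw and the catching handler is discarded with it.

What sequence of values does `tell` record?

Answer: (6)

Step-by-step:
tell(6) @ H4 ⇒ log+=6
throw(1) @ H1 re-raised
throw(1) @ H3 caught ⇒ 10
H4 returns (10, (6))
= (10, (6))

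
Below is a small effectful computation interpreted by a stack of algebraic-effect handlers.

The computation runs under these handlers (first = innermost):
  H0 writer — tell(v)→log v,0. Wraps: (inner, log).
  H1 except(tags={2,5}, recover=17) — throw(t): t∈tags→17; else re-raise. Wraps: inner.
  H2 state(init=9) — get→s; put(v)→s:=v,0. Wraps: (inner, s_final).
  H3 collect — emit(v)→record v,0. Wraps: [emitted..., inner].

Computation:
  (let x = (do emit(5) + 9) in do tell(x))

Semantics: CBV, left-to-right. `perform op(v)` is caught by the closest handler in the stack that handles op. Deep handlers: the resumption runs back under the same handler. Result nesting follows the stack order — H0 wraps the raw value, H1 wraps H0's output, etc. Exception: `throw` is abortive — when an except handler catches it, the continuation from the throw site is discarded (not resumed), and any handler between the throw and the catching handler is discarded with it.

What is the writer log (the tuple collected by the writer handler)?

Evaluation trace:
emit(5) @ H3 ⇒ out+=5
tell(9) @ H0 ⇒ log+=9
H0 returns (0, (9))
H1 returns (0, (9))
H2 returns ((0, (9)), 9)
H3 returns [5, ((0, (9)), 9)]
= [5, ((0, (9)), 9)]

Answer: (9)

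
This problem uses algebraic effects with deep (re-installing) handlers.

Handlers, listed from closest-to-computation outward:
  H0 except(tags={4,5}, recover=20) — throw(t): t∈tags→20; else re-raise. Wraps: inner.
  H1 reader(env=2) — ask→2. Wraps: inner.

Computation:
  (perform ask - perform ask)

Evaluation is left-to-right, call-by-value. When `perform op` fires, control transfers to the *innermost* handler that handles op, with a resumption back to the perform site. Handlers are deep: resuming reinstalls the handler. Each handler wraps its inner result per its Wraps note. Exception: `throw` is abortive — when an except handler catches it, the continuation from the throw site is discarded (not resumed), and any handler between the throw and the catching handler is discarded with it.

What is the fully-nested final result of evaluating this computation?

Answer: 0

Evaluation trace:
ask @ H1 ⇒ 2
ask @ H1 ⇒ 2
H0 returns 0
H1 returns 0
= 0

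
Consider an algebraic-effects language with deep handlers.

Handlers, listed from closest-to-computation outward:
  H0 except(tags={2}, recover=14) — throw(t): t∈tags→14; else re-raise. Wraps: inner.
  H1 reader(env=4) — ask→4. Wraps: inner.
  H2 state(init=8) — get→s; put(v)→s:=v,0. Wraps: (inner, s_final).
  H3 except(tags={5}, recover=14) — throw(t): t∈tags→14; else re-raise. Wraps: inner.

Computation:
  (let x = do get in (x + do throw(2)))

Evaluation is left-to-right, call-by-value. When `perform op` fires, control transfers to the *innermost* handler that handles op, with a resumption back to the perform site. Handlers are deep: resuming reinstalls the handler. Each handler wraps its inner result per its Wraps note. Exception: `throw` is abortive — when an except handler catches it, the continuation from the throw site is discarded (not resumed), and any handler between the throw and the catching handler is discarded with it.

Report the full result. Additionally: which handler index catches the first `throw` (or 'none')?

Working:
get @ H2 ⇒ 8
throw(2) @ H0 caught ⇒ 14
H1 returns 14
H2 returns (14, 8)
H3 returns (14, 8)
= (14, 8)

Answer: (14, 8) ; first throw caught by: H0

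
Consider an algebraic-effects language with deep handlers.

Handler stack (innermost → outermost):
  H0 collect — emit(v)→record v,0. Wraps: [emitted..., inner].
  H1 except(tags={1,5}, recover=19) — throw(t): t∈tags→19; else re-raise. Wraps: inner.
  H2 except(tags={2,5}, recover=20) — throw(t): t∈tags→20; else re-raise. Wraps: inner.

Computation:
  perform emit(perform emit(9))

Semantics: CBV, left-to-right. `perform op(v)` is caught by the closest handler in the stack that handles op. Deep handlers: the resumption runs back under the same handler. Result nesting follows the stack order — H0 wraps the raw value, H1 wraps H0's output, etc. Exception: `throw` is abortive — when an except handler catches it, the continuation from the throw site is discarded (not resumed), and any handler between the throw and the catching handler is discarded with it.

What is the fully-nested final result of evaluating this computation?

Answer: [9, 0, 0]

Evaluation trace:
emit(9) @ H0 ⇒ out+=9
emit(0) @ H0 ⇒ out+=0
H0 returns [9, 0, 0]
H1 returns [9, 0, 0]
H2 returns [9, 0, 0]
= [9, 0, 0]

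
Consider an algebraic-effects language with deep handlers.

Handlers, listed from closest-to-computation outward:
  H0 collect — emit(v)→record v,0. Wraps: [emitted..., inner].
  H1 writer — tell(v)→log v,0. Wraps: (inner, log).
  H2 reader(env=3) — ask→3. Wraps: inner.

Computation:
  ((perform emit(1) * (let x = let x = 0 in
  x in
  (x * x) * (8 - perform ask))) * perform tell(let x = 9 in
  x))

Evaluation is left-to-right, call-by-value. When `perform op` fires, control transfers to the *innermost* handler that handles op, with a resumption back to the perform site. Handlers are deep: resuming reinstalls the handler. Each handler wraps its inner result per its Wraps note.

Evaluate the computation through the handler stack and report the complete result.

Working:
emit(1) @ H0 ⇒ out+=1
ask @ H2 ⇒ 3
tell(9) @ H1 ⇒ log+=9
H0 returns [1, 0]
H1 returns ([1, 0], (9))
H2 returns ([1, 0], (9))
= ([1, 0], (9))

Answer: ([1, 0], (9))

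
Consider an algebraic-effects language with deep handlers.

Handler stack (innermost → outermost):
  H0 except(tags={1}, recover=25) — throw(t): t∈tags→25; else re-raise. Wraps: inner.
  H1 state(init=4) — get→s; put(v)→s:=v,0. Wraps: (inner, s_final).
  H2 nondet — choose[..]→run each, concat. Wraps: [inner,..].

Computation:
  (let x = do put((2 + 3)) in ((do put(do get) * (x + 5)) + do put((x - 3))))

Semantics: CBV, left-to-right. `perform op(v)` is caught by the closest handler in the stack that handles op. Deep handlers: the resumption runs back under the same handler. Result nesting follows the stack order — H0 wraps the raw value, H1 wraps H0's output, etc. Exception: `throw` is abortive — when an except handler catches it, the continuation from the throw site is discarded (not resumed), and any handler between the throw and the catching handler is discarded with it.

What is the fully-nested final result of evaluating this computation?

Step-by-step:
put(5) @ H1 ⇒ s:=5
get @ H1 ⇒ 5
put(5) @ H1 ⇒ s:=5
put(-3) @ H1 ⇒ s:=-3
H0 returns 0
H1 returns (0, -3)
H2 returns [(0, -3)]
= [(0, -3)]

Answer: [(0, -3)]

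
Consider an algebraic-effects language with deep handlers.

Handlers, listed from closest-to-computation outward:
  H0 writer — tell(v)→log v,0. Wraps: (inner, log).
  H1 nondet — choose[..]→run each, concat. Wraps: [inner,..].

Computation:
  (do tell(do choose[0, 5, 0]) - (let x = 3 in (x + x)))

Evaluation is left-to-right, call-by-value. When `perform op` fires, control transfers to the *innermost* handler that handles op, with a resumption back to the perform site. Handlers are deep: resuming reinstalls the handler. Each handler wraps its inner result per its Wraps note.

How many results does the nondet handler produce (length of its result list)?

Answer: 3

Evaluation trace:
choose[0, 5, 0] @ H1
  branch[0] choose=0:
    tell(0) @ H0 ⇒ log+=0
    H0 returns (-6, (0))
    H1 returns [(-6, (0))]
  branch[1] choose=5:
    tell(5) @ H0 ⇒ log+=5
    H0 returns (-6, (5))
    H1 returns [(-6, (5))]
  branch[2] choose=0:
    tell(0) @ H0 ⇒ log+=0
    H0 returns (-6, (0))
    H1 returns [(-6, (0))]
= [(-6, (0)), (-6, (5)), (-6, (0))]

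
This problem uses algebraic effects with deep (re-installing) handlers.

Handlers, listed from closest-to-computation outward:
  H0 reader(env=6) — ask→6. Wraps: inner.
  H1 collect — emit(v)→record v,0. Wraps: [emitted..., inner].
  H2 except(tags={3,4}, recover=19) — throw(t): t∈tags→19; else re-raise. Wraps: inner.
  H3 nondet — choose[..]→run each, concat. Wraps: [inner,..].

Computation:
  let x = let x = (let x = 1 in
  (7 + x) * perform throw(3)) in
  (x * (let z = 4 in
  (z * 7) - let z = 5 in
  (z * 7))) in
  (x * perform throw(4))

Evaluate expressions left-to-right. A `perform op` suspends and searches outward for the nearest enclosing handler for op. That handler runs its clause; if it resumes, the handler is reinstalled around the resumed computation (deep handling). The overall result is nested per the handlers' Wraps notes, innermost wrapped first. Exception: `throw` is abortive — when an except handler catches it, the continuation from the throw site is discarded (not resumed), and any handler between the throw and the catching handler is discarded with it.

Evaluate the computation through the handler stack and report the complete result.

Evaluation trace:
throw(3) @ H2 caught ⇒ 19
H3 returns [19]
= [19]

Answer: [19]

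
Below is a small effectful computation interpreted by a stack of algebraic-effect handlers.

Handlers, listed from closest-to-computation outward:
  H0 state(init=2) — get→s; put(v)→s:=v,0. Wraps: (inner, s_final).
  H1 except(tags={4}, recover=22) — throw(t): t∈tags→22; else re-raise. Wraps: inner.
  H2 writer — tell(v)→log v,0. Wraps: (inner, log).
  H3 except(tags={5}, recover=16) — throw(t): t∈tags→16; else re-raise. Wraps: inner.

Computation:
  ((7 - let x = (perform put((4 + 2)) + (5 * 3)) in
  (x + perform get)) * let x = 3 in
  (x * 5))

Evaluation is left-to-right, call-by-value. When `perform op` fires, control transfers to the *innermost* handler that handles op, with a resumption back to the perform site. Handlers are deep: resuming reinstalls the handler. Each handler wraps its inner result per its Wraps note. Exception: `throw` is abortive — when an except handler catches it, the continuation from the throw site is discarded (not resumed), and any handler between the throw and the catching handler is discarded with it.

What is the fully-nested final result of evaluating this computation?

Answer: ((-210, 6), ())

Working:
put(6) @ H0 ⇒ s:=6
get @ H0 ⇒ 6
H0 returns (-210, 6)
H1 returns (-210, 6)
H2 returns ((-210, 6), ())
H3 returns ((-210, 6), ())
= ((-210, 6), ())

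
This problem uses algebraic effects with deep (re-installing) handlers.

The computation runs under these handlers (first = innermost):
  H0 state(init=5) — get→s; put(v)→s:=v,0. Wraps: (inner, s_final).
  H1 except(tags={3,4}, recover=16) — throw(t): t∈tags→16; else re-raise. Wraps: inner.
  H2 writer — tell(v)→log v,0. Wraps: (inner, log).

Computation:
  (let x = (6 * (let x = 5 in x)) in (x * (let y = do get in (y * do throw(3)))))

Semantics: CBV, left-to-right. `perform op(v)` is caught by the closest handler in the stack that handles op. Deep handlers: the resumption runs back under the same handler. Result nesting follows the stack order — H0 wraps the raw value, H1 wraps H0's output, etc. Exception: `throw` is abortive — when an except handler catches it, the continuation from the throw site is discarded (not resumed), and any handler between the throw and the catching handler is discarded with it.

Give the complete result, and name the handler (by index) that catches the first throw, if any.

Answer: (16, ()) ; first throw caught by: H1

Evaluation trace:
get @ H0 ⇒ 5
throw(3) @ H1 caught ⇒ 16
H2 returns (16, ())
= (16, ())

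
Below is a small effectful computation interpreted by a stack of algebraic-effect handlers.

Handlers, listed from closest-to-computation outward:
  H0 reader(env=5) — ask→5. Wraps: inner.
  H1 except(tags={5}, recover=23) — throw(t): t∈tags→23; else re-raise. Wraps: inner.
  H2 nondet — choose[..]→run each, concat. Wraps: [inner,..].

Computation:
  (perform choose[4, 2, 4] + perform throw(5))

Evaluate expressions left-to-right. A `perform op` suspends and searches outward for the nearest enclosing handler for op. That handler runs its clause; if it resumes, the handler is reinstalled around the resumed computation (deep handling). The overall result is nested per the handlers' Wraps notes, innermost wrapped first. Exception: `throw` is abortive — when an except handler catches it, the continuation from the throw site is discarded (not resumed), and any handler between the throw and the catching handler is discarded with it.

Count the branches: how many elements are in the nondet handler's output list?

Evaluation trace:
choose[4, 2, 4] @ H2
  branch[0] choose=4:
    throw(5) @ H1 caught ⇒ 23
    H2 returns [23]
  branch[1] choose=2:
    throw(5) @ H1 caught ⇒ 23
    H2 returns [23]
  branch[2] choose=4:
    throw(5) @ H1 caught ⇒ 23
    H2 returns [23]
= [23, 23, 23]

Answer: 3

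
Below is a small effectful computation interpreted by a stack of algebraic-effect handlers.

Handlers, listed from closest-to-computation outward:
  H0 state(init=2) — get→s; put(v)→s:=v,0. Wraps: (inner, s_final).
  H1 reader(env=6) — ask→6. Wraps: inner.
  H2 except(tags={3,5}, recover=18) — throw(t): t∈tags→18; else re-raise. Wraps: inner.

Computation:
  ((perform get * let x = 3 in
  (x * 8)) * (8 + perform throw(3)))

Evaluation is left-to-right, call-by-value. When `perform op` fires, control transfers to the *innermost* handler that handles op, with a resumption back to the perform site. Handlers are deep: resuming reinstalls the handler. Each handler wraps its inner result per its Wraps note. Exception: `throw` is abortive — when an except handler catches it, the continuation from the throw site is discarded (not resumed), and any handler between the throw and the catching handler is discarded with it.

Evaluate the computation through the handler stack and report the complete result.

Evaluation trace:
get @ H0 ⇒ 2
throw(3) @ H2 caught ⇒ 18
= 18

Answer: 18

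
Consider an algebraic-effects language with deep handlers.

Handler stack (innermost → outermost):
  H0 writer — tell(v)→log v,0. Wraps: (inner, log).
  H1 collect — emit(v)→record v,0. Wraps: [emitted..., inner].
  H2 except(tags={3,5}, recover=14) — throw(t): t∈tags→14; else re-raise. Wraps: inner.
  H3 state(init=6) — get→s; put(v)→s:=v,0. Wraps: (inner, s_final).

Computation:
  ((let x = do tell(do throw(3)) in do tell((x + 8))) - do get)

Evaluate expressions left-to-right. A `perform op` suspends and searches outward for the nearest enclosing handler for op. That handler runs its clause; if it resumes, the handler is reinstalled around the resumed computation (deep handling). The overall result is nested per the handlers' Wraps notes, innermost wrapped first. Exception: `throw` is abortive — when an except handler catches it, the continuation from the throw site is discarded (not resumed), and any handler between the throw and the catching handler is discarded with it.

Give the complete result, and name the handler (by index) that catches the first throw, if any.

Working:
throw(3) @ H2 caught ⇒ 14
H3 returns (14, 6)
= (14, 6)

Answer: (14, 6) ; first throw caught by: H2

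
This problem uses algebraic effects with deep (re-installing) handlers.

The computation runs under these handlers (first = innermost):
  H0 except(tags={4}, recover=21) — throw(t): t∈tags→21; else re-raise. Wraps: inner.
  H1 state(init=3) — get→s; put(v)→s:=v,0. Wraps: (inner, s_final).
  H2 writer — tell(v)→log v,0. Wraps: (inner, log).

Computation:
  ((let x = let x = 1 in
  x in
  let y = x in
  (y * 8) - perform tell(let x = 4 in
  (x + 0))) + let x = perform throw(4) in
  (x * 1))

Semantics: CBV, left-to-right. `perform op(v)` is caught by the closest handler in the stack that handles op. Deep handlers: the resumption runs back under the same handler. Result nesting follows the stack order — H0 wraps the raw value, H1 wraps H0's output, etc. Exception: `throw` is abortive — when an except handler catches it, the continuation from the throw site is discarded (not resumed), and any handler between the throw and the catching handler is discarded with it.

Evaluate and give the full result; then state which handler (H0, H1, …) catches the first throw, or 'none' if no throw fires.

Answer: ((21, 3), (4)) ; first throw caught by: H0

Step-by-step:
tell(4) @ H2 ⇒ log+=4
throw(4) @ H0 caught ⇒ 21
H1 returns (21, 3)
H2 returns ((21, 3), (4))
= ((21, 3), (4))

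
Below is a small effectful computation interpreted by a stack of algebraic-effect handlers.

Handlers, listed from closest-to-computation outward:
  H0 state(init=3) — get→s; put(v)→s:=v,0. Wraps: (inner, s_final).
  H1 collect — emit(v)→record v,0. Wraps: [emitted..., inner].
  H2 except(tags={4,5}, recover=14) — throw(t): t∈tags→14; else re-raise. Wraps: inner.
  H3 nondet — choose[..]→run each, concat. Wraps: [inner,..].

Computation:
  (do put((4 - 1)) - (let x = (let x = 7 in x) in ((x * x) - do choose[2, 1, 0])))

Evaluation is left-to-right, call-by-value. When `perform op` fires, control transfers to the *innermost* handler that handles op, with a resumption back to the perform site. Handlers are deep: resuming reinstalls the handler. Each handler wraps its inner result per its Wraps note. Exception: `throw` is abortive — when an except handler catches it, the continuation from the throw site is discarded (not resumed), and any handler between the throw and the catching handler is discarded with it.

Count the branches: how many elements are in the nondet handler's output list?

Answer: 3

Step-by-step:
put(3) @ H0 ⇒ s:=3
choose[2, 1, 0] @ H3
  branch[0] choose=2:
    H0 returns (-47, 3)
    H1 returns [(-47, 3)]
    H2 returns [(-47, 3)]
    H3 returns [[(-47, 3)]]
  branch[1] choose=1:
    H0 returns (-48, 3)
    H1 returns [(-48, 3)]
    H2 returns [(-48, 3)]
    H3 returns [[(-48, 3)]]
  branch[2] choose=0:
    H0 returns (-49, 3)
    H1 returns [(-49, 3)]
    H2 returns [(-49, 3)]
    H3 returns [[(-49, 3)]]
= [[(-47, 3)], [(-48, 3)], [(-49, 3)]]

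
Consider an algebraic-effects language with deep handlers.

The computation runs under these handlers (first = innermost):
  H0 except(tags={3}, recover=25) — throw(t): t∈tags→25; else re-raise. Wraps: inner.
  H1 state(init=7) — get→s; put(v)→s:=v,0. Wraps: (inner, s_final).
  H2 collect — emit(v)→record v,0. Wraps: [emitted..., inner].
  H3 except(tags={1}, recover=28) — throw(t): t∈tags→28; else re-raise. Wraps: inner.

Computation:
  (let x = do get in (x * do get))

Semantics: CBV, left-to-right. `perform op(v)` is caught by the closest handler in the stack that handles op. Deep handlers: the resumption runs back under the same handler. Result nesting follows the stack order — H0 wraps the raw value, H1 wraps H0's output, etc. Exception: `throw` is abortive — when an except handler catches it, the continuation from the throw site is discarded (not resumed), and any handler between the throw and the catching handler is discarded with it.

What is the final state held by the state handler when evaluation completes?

Answer: 7

Step-by-step:
get @ H1 ⇒ 7
get @ H1 ⇒ 7
H0 returns 49
H1 returns (49, 7)
H2 returns [(49, 7)]
H3 returns [(49, 7)]
= [(49, 7)]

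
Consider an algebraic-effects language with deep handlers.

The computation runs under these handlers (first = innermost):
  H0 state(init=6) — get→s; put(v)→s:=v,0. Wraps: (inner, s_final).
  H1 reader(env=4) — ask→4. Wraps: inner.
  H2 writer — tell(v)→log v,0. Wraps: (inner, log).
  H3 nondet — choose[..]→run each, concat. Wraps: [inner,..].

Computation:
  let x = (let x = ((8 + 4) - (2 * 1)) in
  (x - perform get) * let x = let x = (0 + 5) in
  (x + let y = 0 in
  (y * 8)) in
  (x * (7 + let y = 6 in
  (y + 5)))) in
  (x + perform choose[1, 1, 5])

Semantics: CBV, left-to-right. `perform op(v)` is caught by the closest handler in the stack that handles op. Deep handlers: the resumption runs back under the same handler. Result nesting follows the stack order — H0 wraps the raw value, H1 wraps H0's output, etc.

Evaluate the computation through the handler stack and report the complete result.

Answer: [((361, 6), ()), ((361, 6), ()), ((365, 6), ())]

Step-by-step:
get @ H0 ⇒ 6
choose[1, 1, 5] @ H3
  branch[0] choose=1:
    H0 returns (361, 6)
    H1 returns (361, 6)
    H2 returns ((361, 6), ())
    H3 returns [((361, 6), ())]
  branch[1] choose=1:
    H0 returns (361, 6)
    H1 returns (361, 6)
    H2 returns ((361, 6), ())
    H3 returns [((361, 6), ())]
  branch[2] choose=5:
    H0 returns (365, 6)
    H1 returns (365, 6)
    H2 returns ((365, 6), ())
    H3 returns [((365, 6), ())]
= [((361, 6), ()), ((361, 6), ()), ((365, 6), ())]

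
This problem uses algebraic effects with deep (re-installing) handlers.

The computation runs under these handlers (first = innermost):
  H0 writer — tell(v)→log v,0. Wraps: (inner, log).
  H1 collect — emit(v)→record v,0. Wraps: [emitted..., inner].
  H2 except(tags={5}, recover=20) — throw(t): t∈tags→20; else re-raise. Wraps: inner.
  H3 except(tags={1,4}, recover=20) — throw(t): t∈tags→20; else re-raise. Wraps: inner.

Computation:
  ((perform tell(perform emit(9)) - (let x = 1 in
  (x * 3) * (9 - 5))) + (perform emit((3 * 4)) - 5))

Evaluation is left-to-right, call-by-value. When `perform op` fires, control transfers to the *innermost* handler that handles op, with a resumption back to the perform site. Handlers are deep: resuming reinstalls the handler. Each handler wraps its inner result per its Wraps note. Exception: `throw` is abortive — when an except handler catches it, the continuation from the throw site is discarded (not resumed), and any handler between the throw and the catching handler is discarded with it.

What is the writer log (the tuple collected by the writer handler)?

Answer: (0)

Evaluation trace:
emit(9) @ H1 ⇒ out+=9
tell(0) @ H0 ⇒ log+=0
emit(12) @ H1 ⇒ out+=12
H0 returns (-17, (0))
H1 returns [9, 12, (-17, (0))]
H2 returns [9, 12, (-17, (0))]
H3 returns [9, 12, (-17, (0))]
= [9, 12, (-17, (0))]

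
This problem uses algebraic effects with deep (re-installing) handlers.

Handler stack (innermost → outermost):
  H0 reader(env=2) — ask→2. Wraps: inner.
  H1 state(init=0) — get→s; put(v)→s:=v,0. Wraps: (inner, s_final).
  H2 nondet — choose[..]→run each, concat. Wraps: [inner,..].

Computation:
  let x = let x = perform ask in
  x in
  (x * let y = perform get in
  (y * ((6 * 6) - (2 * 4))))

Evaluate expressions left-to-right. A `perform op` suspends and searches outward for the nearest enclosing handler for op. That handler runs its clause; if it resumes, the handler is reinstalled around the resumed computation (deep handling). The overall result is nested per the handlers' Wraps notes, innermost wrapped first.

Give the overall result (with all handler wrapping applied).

Answer: [(0, 0)]

Working:
ask @ H0 ⇒ 2
get @ H1 ⇒ 0
H0 returns 0
H1 returns (0, 0)
H2 returns [(0, 0)]
= [(0, 0)]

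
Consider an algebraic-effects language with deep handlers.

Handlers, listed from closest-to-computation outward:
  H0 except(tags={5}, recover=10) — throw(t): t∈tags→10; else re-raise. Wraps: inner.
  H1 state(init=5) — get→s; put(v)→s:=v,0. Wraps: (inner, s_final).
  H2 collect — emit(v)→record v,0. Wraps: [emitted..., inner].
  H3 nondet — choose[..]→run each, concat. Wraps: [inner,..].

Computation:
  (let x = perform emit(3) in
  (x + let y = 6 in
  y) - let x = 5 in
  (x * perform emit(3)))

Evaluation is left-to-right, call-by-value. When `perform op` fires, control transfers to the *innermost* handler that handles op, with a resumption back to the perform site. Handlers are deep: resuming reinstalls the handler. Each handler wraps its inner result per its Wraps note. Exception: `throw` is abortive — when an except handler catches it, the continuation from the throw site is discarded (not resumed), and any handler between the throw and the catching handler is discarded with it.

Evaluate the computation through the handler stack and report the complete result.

Answer: [[3, 3, (6, 5)]]

Step-by-step:
emit(3) @ H2 ⇒ out+=3
emit(3) @ H2 ⇒ out+=3
H0 returns 6
H1 returns (6, 5)
H2 returns [3, 3, (6, 5)]
H3 returns [[3, 3, (6, 5)]]
= [[3, 3, (6, 5)]]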